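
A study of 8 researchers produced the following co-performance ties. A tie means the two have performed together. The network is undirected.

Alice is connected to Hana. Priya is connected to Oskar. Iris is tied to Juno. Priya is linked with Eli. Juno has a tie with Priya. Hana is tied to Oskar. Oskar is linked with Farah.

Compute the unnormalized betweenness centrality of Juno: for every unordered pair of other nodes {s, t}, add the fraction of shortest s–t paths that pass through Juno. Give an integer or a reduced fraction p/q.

Pairs whose geodesics pass through Juno — Priya–Iris: 1; Oskar–Iris: 1; Farah–Iris: 1; Eli–Iris: 1; Alice–Iris: 1; Hana–Iris: 1.
All other pairs contribute 0.
Summing the contributions gives betweenness(Juno) = 6.

6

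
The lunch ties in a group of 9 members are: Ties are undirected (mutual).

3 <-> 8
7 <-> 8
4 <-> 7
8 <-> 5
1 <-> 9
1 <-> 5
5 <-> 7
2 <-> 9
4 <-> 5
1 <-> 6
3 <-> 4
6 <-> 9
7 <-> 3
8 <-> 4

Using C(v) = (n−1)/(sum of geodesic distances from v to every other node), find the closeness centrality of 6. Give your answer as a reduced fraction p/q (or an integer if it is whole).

8/19

Distances from 6: 1:1, 2:2, 3:4, 4:3, 5:2, 7:3, 8:3, 9:1. Sum = 19.
n = 9, so closeness = 8/19.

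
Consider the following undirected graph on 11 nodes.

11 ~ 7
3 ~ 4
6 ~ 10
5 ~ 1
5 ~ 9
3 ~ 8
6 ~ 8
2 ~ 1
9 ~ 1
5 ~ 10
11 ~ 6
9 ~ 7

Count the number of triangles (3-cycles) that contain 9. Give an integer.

1

9's neighbors: 1, 5, and 7.
Neighbor pairs that are themselves tied: 9–1–5. Each forms one triangle with 9, for 1 in total.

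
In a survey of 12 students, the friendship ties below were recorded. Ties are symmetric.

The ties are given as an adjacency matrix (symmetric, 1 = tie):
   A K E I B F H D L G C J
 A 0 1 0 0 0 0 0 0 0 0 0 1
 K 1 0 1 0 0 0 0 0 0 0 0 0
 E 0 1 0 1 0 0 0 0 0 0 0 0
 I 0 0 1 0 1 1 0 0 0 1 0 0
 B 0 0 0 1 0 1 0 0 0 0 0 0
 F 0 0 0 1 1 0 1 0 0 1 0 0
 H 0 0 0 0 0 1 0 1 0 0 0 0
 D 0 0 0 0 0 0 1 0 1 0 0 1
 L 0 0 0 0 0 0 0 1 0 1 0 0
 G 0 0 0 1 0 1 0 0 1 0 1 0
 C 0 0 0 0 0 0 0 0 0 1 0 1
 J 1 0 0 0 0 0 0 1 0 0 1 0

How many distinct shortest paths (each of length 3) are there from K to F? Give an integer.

The shortest distance is 3, and the only length-3 path is K–E–I–F. So there is exactly 1 shortest path.

1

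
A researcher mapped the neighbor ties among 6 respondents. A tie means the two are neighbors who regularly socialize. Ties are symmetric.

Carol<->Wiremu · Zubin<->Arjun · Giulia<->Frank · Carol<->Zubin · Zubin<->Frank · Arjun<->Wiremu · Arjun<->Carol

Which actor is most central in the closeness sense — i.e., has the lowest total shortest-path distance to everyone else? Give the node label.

Farness (sum of distances to all others) for each node — Arjun:8, Carol:8, Frank:9, Giulia:13, Wiremu:11, Zubin:7.
The smallest farness is 7, for Zubin, so Zubin has the highest closeness.

Zubin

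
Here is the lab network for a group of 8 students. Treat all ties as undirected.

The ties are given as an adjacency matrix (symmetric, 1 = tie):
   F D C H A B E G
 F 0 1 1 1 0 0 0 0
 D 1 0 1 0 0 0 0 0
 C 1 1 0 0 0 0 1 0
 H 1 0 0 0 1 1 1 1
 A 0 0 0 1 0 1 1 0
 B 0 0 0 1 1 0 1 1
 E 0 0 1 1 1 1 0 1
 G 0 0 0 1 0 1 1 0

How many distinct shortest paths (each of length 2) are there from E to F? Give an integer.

The shortest distance is 2. The length-2 paths are: E–C–F; E–H–F.
That gives 2 distinct shortest paths.

2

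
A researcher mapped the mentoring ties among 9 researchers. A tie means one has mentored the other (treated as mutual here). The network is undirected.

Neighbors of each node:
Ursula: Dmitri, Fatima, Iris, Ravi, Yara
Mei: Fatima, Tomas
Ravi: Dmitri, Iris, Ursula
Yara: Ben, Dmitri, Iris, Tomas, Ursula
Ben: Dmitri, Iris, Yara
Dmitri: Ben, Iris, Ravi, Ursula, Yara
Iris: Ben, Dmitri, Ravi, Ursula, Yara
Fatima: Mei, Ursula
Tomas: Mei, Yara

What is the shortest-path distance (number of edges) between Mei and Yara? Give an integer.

2

One shortest route is Mei – Tomas – Yara, which uses 2 edges, and Mei and Yara are not directly tied, so nothing shorter exists. So d(Mei,Yara) = 2.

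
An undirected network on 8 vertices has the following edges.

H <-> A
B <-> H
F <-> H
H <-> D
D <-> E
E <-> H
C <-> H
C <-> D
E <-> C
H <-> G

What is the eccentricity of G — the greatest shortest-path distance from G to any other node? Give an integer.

2

Distances from G: A:2, B:2, C:2, D:2, E:2, F:2, H:1.
The largest is 2 (to B, A, F, E, C, and D), so the eccentricity of G is 2.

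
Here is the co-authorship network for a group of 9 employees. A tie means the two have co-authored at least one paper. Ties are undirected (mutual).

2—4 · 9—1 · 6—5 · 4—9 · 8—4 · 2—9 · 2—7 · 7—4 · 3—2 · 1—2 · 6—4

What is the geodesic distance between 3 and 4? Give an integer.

2

One shortest route is 3 – 2 – 4, which uses 2 edges, and 3 and 4 are not directly tied, so nothing shorter exists. So d(3,4) = 2.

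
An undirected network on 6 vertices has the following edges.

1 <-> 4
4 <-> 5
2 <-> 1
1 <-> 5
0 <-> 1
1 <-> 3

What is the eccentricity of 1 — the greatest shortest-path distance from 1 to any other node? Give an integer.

1

Distances from 1: 0:1, 2:1, 3:1, 4:1, 5:1.
The largest is 1 (to 2, 4, 3, 5, and 0), so the eccentricity of 1 is 1.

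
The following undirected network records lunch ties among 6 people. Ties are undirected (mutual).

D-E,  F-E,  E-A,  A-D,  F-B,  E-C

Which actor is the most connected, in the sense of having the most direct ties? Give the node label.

E

Degrees — A:2, B:1, C:1, D:2, E:4, F:2.
The maximum is 4, attained only by E.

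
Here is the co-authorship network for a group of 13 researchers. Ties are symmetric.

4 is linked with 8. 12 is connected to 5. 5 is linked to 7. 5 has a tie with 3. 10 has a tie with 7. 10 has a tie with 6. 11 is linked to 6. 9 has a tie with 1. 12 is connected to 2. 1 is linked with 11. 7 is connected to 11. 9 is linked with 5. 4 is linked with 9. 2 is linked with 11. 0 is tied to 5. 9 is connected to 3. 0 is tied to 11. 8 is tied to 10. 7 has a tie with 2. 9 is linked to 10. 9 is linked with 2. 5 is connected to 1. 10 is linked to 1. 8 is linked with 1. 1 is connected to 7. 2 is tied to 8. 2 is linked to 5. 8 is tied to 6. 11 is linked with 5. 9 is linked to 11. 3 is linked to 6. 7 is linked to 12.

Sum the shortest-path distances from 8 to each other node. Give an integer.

Distances from 8: 0:3, 1:1, 2:1, 3:2, 4:1, 5:2, 6:1, 7:2, 9:2, 10:1, 11:2, 12:2.
Sum = 3 + 1 + 1 + 2 + 1 + 2 + 1 + 2 + 2 + 1 + 2 + 2 = 20.

20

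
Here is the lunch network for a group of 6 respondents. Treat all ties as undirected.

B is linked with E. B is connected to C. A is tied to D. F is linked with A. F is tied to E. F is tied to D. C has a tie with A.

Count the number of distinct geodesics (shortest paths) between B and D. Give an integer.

2

The shortest distance is 3. The length-3 paths are: B–C–A–D; B–E–F–D.
That gives 2 distinct shortest paths.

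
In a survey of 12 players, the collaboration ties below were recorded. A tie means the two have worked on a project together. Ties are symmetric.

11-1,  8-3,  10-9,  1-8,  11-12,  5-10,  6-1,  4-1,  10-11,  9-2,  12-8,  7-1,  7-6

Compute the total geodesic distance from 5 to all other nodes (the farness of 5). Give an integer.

Distances from 5: 1:3, 2:3, 3:5, 4:4, 6:4, 7:4, 8:4, 9:2, 10:1, 11:2, 12:3.
Sum = 3 + 3 + 5 + 4 + 4 + 4 + 4 + 2 + 1 + 2 + 3 = 35.

35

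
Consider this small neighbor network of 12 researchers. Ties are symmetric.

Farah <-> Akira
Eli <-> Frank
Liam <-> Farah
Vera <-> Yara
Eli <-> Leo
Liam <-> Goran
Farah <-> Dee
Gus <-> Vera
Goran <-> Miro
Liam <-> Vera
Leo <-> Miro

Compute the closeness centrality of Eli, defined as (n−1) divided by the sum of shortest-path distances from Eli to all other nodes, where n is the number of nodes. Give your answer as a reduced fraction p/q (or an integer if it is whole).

Distances from Eli: Akira:6, Dee:6, Farah:5, Frank:1, Goran:3, Gus:6, Leo:1, Liam:4, Miro:2, Vera:5, Yara:6. Sum = 45.
n = 12, so closeness = 11/45.

11/45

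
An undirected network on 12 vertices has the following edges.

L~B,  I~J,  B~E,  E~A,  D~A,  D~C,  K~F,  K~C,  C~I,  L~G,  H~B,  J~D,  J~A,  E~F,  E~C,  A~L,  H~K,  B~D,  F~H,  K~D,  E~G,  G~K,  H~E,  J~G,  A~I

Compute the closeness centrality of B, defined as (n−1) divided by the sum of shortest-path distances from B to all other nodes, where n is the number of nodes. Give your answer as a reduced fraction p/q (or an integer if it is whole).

Distances from B: A:2, C:2, D:1, E:1, F:2, G:2, H:1, I:3, J:2, K:2, L:1. Sum = 19.
n = 12, so closeness = 11/19.

11/19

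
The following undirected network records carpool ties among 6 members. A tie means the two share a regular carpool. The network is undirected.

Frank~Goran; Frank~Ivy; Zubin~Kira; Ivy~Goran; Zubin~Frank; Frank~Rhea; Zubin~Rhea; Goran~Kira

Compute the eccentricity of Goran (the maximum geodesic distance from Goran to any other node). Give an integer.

Distances from Goran: Frank:1, Ivy:1, Kira:1, Rhea:2, Zubin:2.
The largest is 2 (to Zubin and Rhea), so the eccentricity of Goran is 2.

2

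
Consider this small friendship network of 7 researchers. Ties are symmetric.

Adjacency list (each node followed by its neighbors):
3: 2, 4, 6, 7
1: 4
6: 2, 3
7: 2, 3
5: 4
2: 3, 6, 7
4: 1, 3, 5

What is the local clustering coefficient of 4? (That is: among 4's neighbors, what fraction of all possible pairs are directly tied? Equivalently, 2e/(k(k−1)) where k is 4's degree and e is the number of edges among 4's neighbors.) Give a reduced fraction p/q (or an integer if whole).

4's neighbors: 1, 3, and 5 (k = 3).
Possible neighbor pairs: C(3,2) = 3. Edges among them: none → e = 0.
Clustering(4) = 0/3 = 0.

0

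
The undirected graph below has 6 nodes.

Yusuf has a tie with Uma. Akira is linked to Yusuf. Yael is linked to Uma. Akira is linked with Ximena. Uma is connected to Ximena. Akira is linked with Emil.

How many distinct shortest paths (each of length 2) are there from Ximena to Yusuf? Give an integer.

The shortest distance is 2. The length-2 paths are: Ximena–Akira–Yusuf; Ximena–Uma–Yusuf.
That gives 2 distinct shortest paths.

2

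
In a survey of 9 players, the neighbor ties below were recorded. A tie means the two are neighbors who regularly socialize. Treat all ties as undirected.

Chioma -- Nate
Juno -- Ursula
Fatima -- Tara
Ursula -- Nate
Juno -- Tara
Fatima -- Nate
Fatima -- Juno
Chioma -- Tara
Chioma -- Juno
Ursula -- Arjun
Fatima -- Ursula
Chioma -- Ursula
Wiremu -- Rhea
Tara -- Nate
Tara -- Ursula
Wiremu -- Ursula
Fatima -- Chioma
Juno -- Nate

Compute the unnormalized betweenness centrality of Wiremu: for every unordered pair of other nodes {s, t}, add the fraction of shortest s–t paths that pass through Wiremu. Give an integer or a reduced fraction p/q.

Pairs whose geodesics pass through Wiremu — Ursula–Rhea: 1; Chioma–Rhea: 1; Fatima–Rhea: 1; Tara–Rhea: 1; Nate–Rhea: 1; Juno–Rhea: 1; Rhea–Arjun: 1.
All other pairs contribute 0.
Summing the contributions gives betweenness(Wiremu) = 7.

7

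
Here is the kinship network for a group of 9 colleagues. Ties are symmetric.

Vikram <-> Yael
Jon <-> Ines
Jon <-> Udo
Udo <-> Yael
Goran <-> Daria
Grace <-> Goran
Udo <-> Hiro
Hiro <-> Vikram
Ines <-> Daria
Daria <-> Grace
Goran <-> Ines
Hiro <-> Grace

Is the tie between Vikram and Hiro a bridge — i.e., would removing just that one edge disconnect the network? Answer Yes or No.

Even without that edge, Vikram still reaches Hiro via Vikram – Yael – Udo – Hiro, so the network stays connected. Not a bridge.

No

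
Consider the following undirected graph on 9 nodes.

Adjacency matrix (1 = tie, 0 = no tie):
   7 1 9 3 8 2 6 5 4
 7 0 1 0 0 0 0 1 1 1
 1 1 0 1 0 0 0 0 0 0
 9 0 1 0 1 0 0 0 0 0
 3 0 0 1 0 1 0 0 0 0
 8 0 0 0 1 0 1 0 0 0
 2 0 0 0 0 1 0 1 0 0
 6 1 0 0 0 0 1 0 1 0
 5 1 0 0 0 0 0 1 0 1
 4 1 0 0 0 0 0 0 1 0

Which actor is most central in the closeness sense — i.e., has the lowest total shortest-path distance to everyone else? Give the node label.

7

Farness (sum of distances to all others) for each node — 1:16, 2:17, 3:20, 4:20, 5:17, 6:15, 7:14, 8:19, 9:18.
The smallest farness is 14, for 7, so 7 has the highest closeness.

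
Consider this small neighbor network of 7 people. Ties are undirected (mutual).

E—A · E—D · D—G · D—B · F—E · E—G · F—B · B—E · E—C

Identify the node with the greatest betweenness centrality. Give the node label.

Unnormalized betweenness of each node: A:0, B:1/2, C:0, D:1/2, E:11, F:0, G:0.
E has the largest value, 11, making it the main broker — the node through which the most shortest paths run.

E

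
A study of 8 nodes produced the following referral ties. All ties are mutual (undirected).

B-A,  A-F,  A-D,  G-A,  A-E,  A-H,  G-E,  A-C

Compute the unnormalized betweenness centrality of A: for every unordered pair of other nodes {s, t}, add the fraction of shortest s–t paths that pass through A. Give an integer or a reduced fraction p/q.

Pairs whose geodesics pass through A — H–F: 1; H–G: 1; H–E: 1; H–C: 1; H–D: 1; H–B: 1; F–G: 1; F–E: 1; F–C: 1; F–D: 1; F–B: 1; G–C: 1; G–D: 1; G–B: 1 … (+6 more pairs).
All other pairs contribute 0.
Summing the contributions gives betweenness(A) = 20.

20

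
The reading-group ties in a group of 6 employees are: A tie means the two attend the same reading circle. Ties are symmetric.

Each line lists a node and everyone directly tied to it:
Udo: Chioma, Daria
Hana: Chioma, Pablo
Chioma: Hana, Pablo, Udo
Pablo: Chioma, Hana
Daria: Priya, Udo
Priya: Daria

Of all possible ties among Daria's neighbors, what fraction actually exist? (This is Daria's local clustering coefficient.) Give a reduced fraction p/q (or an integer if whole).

0

Daria's neighbors: Priya and Udo (k = 2).
Possible neighbor pairs: C(2,2) = 1. Edges among them: none → e = 0.
Clustering(Daria) = 0/1.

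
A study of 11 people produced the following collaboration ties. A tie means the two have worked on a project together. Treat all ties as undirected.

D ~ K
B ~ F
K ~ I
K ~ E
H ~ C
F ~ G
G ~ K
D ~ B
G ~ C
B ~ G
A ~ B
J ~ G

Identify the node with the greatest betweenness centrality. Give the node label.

Unnormalized betweenness of each node: A:0, B:12, C:9, D:3, E:0, F:0, G:29, H:0, I:0, J:0, K:19.
G has the largest value, 29, making it the main broker — the node through which the most shortest paths run.

G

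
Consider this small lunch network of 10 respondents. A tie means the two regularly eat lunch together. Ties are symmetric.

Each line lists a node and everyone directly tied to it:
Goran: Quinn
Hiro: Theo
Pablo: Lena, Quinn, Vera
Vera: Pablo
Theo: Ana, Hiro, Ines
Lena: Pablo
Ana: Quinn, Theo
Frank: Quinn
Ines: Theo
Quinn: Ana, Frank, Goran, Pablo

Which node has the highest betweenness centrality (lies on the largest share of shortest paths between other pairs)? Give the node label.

Quinn

Unnormalized betweenness of each node: Ana:18, Frank:0, Goran:0, Hiro:0, Ines:0, Lena:0, Pablo:15, Quinn:27, Theo:15, Vera:0.
Quinn has the largest value, 27, making it the main broker — the node through which the most shortest paths run.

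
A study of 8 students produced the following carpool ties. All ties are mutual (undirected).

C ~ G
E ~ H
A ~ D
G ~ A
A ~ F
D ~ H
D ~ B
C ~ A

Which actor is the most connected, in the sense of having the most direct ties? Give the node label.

A

Degrees — A:4, B:1, C:2, D:3, E:1, F:1, G:2, H:2.
The maximum is 4, attained only by A.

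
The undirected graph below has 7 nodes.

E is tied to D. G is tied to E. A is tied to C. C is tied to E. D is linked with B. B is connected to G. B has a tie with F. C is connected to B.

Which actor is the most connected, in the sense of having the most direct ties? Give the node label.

Degrees — A:1, B:4, C:3, D:2, E:3, F:1, G:2.
The maximum is 4, attained only by B.

B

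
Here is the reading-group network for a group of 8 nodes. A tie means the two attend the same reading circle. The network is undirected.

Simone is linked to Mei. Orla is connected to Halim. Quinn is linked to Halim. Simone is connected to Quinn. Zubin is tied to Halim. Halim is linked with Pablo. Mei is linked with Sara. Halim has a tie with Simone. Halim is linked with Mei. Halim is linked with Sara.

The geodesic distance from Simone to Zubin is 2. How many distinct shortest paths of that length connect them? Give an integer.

1

The shortest distance is 2, and the only length-2 path is Simone–Halim–Zubin. So there is exactly 1 shortest path.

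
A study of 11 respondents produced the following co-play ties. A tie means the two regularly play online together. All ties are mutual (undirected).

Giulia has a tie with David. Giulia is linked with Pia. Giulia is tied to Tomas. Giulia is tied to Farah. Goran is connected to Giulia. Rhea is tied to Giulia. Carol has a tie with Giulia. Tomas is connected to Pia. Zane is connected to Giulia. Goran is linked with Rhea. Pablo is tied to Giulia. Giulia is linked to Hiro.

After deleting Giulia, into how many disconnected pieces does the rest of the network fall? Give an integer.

Without Giulia, the remaining ties split the others into: {Pablo}; {Zane}; {Carol}; {Pia, Tomas}; {Farah}; {Hiro}; {David}; {Goran, Rhea}.
That's 8 separate components.

8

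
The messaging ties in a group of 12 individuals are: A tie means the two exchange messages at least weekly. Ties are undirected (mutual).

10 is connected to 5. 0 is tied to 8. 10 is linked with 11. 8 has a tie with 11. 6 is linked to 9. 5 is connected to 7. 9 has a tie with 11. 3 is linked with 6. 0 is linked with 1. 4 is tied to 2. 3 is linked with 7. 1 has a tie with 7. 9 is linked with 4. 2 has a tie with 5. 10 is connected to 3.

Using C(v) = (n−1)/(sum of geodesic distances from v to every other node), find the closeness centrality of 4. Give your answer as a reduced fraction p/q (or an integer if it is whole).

11/28

Distances from 4: 0:4, 1:4, 2:1, 3:3, 5:2, 6:2, 7:3, 8:3, 9:1, 10:3, 11:2. Sum = 28.
n = 12, so closeness = 11/28.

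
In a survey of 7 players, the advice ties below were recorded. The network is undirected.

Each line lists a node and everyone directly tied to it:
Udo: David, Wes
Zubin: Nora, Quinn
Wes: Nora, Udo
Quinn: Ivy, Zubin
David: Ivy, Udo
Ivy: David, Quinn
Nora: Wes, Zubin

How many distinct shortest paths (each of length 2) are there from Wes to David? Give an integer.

The shortest distance is 2, and the only length-2 path is Wes–Udo–David. So there is exactly 1 shortest path.

1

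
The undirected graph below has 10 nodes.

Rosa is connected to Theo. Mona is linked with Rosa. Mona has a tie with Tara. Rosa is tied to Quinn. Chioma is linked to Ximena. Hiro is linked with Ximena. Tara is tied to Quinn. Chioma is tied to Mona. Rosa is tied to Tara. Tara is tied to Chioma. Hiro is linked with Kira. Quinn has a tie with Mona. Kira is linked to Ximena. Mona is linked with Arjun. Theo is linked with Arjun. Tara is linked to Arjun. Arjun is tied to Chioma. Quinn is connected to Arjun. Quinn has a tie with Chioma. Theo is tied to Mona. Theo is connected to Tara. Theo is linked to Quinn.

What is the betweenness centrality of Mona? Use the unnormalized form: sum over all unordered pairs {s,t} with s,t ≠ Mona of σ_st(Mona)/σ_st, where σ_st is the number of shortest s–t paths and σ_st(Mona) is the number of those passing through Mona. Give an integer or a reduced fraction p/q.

31/12

Pairs whose geodesics pass through Mona — Hiro–Rosa: 1/3; Hiro–Theo: 1/4; Kira–Rosa: 1/3; Kira–Theo: 1/4; Ximena–Rosa: 1/3; Ximena–Theo: 1/4; Rosa–Arjun: 1/4; Rosa–Chioma: 1/3; Theo–Chioma: 1/4.
All other pairs contribute 0.
Summing the contributions gives betweenness(Mona) = 31/12.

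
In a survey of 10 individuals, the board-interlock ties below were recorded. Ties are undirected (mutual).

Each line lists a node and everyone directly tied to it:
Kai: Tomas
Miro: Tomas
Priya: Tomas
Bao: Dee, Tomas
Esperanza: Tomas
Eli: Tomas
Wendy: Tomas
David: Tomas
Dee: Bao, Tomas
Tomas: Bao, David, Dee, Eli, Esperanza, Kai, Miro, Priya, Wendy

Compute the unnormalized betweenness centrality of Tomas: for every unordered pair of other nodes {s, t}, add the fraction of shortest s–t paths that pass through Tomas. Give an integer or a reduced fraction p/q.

Pairs whose geodesics pass through Tomas — Bao–Esperanza: 1; Bao–Kai: 1; Bao–Miro: 1; Bao–Priya: 1; Bao–David: 1; Bao–Eli: 1; Bao–Wendy: 1; Esperanza–Kai: 1; Esperanza–Miro: 1; Esperanza–Dee: 1; Esperanza–Priya: 1; Esperanza–David: 1; Esperanza–Eli: 1; Esperanza–Wendy: 1 … (+21 more pairs).
All other pairs contribute 0.
Summing the contributions gives betweenness(Tomas) = 35.

35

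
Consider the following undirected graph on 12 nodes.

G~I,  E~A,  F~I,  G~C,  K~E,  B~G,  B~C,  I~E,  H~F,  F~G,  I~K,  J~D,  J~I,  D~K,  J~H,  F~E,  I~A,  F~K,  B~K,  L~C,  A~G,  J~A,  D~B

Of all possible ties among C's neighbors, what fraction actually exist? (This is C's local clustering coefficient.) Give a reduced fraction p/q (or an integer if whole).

C's neighbors: B, G, and L (k = 3).
Possible neighbor pairs: C(3,2) = 3. Edges among them: B–G → e = 1.
Clustering(C) = 1/3.

1/3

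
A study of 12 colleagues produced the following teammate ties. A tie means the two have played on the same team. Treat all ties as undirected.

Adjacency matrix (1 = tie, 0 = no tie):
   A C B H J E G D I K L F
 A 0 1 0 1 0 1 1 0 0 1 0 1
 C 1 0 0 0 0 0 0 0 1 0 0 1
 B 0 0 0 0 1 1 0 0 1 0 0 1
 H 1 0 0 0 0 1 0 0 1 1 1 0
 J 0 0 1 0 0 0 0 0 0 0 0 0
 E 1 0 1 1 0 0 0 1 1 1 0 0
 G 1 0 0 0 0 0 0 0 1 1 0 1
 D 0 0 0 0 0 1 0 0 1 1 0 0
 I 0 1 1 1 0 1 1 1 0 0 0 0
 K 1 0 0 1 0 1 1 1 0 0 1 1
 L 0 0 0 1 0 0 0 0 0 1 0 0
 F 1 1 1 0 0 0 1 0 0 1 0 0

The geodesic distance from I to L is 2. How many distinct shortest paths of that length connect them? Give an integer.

The shortest distance is 2, and the only length-2 path is I–H–L. So there is exactly 1 shortest path.

1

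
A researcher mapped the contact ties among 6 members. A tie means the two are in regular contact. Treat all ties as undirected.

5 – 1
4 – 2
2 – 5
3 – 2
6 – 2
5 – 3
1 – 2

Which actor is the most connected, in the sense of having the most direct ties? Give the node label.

Degrees — 1:2, 2:5, 3:2, 4:1, 5:3, 6:1.
The maximum is 5, attained only by 2.

2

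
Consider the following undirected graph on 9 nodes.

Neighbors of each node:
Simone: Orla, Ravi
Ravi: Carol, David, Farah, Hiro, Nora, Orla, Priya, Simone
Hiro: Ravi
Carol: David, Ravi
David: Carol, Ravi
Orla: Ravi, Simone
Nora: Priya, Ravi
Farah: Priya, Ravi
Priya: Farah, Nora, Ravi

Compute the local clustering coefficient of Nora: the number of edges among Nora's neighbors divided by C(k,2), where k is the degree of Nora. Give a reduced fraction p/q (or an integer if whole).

Nora's neighbors: Priya and Ravi (k = 2).
Possible neighbor pairs: C(2,2) = 1. Edges among them: Priya–Ravi → e = 1.
Clustering(Nora) = 1/1.

1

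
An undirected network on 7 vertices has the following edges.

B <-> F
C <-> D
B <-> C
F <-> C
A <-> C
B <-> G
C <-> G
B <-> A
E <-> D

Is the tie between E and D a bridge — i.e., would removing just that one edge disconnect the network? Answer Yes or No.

Yes

Without the E–D edge there is no alternate route between E and D, so the network disconnects. It is a bridge.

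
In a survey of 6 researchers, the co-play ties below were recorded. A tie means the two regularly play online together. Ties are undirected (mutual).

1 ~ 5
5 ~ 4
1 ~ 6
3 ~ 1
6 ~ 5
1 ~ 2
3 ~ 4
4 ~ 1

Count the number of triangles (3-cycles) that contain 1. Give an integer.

3

1's neighbors: 2, 3, 4, 5, and 6.
Neighbor pairs that are themselves tied: 1–3–4; 1–4–5; 1–5–6. Each forms one triangle with 1, for 3 in total.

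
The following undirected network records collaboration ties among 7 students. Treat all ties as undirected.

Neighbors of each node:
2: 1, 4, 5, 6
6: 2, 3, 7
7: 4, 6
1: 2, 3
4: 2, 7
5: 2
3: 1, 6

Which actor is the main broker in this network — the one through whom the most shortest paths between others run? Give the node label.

2

Unnormalized betweenness of each node: 1:4/3, 2:25/3, 3:5/6, 4:4/3, 5:0, 6:13/3, 7:5/6.
2 has the largest value, 25/3, making it the main broker — the node through which the most shortest paths run.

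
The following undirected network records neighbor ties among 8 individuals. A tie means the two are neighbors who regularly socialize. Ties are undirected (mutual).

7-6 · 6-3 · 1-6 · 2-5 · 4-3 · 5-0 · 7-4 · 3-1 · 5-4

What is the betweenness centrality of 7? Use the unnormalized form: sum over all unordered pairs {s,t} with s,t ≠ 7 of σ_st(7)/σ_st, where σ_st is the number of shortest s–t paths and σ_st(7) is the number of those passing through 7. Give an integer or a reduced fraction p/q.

2

Pairs whose geodesics pass through 7 — 2–6: 1/2; 0–6: 1/2; 5–6: 1/2; 6–4: 1/2.
All other pairs contribute 0.
Summing the contributions gives betweenness(7) = 2.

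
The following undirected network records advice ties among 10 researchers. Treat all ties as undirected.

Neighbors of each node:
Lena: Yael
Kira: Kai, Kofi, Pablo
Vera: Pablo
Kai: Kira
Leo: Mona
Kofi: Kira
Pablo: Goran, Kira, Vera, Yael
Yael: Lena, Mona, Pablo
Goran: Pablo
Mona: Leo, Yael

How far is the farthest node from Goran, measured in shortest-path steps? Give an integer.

Distances from Goran: Kai:3, Kira:2, Kofi:3, Lena:3, Leo:4, Mona:3, Pablo:1, Vera:2, Yael:2.
The largest is 4 (to Leo), so the eccentricity of Goran is 4.

4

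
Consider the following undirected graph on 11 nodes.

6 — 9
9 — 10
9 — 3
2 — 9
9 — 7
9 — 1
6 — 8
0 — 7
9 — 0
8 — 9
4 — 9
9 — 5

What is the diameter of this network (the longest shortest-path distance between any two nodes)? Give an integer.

2

Eccentricity of each node (its greatest distance to any other): 0:2, 1:2, 2:2, 3:2, 4:2, 5:2, 6:2, 7:2, 8:2, 9:1, 10:2.
The maximum eccentricity is 2, realized for instance by the pair 6–4 via 6 – 9 – 4. So the diameter is 2.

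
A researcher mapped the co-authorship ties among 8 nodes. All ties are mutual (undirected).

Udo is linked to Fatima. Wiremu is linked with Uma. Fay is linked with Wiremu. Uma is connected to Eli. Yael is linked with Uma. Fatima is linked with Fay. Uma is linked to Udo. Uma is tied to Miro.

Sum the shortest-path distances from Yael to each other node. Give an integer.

Distances from Yael: Eli:2, Fatima:3, Fay:3, Miro:2, Udo:2, Uma:1, Wiremu:2.
Sum = 2 + 3 + 3 + 2 + 2 + 1 + 2 = 15.

15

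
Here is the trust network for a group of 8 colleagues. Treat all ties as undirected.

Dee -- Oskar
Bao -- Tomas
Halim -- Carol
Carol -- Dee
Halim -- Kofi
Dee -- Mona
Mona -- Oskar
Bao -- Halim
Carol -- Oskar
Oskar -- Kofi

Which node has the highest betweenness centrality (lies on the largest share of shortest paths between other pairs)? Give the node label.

Halim

Unnormalized betweenness of each node: Bao:6, Carol:13/2, Dee:3/2, Halim:21/2, Kofi:5/2, Mona:0, Oskar:5, Tomas:0.
Halim has the largest value, 21/2, making it the main broker — the node through which the most shortest paths run.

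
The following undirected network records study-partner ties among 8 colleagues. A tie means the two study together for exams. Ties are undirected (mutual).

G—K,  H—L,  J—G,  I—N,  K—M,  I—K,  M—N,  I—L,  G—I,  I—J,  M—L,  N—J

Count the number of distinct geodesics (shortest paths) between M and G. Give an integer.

The shortest distance is 2, and the only length-2 path is M–K–G. So there is exactly 1 shortest path.

1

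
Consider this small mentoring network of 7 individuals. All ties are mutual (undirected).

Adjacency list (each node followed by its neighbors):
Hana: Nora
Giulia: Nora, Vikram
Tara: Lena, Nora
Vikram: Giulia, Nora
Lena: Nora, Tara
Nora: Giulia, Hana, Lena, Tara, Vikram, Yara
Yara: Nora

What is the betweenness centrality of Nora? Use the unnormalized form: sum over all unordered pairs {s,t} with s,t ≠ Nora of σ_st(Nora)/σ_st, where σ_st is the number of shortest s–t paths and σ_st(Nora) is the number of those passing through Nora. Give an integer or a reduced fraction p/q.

13

Pairs whose geodesics pass through Nora — Yara–Giulia: 1; Yara–Tara: 1; Yara–Hana: 1; Yara–Lena: 1; Yara–Vikram: 1; Giulia–Tara: 1; Giulia–Hana: 1; Giulia–Lena: 1; Tara–Hana: 1; Tara–Vikram: 1; Hana–Lena: 1; Hana–Vikram: 1; Lena–Vikram: 1.
All other pairs contribute 0.
Summing the contributions gives betweenness(Nora) = 13.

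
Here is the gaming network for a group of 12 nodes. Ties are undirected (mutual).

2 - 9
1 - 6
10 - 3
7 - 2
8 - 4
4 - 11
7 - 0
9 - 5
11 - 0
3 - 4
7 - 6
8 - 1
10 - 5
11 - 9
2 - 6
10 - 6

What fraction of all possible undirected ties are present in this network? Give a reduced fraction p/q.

There are 16 edges and 12 nodes, so the maximum possible is C(12,2) = 66.
Density = 16/66 = 8/33.

8/33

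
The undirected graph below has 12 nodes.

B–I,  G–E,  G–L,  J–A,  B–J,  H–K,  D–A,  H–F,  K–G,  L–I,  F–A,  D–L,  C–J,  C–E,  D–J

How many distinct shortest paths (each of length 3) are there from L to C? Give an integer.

2

The shortest distance is 3. The length-3 paths are: L–D–J–C; L–G–E–C.
That gives 2 distinct shortest paths.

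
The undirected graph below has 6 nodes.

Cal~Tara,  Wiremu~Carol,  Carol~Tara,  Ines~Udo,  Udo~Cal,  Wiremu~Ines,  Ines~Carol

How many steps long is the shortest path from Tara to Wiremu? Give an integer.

One shortest route is Tara – Carol – Wiremu, which uses 2 edges, and Tara and Wiremu are not directly tied, so nothing shorter exists. So d(Tara,Wiremu) = 2.

2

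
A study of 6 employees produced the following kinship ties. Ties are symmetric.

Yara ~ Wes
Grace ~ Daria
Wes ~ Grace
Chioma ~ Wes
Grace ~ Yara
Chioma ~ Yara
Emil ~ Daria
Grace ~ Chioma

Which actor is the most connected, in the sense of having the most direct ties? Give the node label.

Grace

Degrees — Chioma:3, Daria:2, Emil:1, Grace:4, Wes:3, Yara:3.
The maximum is 4, attained only by Grace.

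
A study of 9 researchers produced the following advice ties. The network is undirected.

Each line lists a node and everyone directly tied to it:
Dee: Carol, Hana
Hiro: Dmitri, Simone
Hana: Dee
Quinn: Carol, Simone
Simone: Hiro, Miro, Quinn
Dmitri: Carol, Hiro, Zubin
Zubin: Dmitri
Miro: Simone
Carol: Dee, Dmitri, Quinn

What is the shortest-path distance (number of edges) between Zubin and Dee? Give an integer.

One shortest route is Zubin – Dmitri – Carol – Dee, which uses 3 edges, and at distance 2 from Zubin we only reach {Carol, Hiro}, which does not include Dee. So d(Zubin,Dee) = 3.

3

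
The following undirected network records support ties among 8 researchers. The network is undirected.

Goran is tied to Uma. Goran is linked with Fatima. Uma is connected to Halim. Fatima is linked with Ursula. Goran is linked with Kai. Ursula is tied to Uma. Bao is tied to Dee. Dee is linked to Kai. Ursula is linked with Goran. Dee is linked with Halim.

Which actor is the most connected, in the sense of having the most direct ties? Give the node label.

Goran

Degrees — Bao:1, Dee:3, Fatima:2, Goran:4, Halim:2, Kai:2, Uma:3, Ursula:3.
The maximum is 4, attained only by Goran.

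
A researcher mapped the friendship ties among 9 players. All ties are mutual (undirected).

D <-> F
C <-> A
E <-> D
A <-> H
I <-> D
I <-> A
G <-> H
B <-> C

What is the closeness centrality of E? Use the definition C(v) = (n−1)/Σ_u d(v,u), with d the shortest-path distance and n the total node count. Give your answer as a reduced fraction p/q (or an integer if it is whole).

Distances from E: A:3, B:5, C:4, D:1, F:2, G:5, H:4, I:2. Sum = 26.
n = 9, so closeness = 8/26 = 4/13.

4/13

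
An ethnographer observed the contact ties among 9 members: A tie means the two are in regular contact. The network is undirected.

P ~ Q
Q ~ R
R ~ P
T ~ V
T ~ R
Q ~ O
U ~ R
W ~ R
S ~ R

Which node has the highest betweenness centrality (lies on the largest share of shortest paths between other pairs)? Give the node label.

Unnormalized betweenness of each node: O:0, P:0, Q:7, R:24, S:0, T:7, U:0, V:0, W:0.
R has the largest value, 24, making it the main broker — the node through which the most shortest paths run.

R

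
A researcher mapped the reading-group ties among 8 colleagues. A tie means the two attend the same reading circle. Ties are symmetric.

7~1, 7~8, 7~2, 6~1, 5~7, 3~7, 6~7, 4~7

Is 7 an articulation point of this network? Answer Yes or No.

Removing 7 leaves {2} with no path to {1 and 6}, so the network splits into 6 components. 7 is a cut vertex.

Yes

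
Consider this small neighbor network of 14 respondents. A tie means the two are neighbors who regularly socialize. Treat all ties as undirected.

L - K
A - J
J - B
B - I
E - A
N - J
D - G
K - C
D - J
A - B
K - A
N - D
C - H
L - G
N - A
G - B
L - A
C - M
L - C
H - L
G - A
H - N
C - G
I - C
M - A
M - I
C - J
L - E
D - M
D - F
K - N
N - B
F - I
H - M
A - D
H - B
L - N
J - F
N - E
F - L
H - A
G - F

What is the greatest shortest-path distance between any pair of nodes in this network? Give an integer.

Eccentricity of each node (its greatest distance to any other): A:2, B:2, C:2, D:2, E:3, F:2, G:2, H:2, I:3, J:2, K:2, L:2, M:2, N:2.
The maximum eccentricity is 3, realized for instance by the pair I–E via I – F – L – E. So the diameter is 3.

3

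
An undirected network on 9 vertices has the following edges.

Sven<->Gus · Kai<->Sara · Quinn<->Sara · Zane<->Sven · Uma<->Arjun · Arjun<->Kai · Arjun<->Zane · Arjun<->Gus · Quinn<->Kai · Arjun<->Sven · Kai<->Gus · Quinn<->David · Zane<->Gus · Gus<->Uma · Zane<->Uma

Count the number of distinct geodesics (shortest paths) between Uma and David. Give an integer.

2

The shortest distance is 4. The length-4 paths are: Uma–Gus–Kai–Quinn–David; Uma–Arjun–Kai–Quinn–David.
That gives 2 distinct shortest paths.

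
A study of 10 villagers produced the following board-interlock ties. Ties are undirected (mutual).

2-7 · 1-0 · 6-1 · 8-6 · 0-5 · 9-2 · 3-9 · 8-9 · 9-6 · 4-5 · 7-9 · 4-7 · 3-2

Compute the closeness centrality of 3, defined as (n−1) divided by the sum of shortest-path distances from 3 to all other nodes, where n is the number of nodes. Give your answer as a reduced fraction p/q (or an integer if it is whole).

Distances from 3: 0:4, 1:3, 2:1, 4:3, 5:4, 6:2, 7:2, 8:2, 9:1. Sum = 22.
n = 10, so closeness = 9/22.

9/22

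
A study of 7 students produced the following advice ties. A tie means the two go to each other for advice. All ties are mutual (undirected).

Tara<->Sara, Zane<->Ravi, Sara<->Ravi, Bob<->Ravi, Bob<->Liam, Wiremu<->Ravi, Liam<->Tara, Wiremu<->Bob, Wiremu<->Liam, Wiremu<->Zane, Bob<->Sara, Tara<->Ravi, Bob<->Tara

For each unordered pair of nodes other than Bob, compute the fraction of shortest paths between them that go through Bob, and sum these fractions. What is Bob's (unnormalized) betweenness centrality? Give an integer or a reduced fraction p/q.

Pairs whose geodesics pass through Bob — Wiremu–Tara: 1/3; Wiremu–Sara: 1/2; Liam–Ravi: 1/3; Liam–Sara: 1/2.
All other pairs contribute 0.
Summing the contributions gives betweenness(Bob) = 5/3.

5/3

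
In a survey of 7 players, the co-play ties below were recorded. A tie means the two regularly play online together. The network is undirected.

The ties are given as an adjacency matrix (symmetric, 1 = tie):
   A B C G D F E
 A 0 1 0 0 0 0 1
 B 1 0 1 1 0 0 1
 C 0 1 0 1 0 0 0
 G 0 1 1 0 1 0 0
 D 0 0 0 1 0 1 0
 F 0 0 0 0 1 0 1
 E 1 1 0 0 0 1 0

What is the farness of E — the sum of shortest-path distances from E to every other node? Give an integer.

9

Distances from E: A:1, B:1, C:2, D:2, F:1, G:2.
Sum = 1 + 1 + 2 + 2 + 1 + 2 = 9.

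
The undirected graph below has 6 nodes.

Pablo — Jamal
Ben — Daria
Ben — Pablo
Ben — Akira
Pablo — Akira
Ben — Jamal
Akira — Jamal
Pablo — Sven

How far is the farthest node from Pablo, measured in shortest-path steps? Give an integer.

2

Distances from Pablo: Akira:1, Ben:1, Daria:2, Jamal:1, Sven:1.
The largest is 2 (to Daria), so the eccentricity of Pablo is 2.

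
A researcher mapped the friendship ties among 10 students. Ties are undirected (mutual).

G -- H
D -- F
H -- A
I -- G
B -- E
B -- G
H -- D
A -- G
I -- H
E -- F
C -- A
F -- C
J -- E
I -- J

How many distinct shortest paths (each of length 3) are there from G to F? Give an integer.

The shortest distance is 3. The length-3 paths are: G–B–E–F; G–H–D–F; G–A–C–F.
That gives 3 distinct shortest paths.

3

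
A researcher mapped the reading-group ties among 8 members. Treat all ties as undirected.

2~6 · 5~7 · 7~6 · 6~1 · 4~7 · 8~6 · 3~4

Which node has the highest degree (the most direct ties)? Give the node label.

6

Degrees — 1:1, 2:1, 3:1, 4:2, 5:1, 6:4, 7:3, 8:1.
The maximum is 4, attained only by 6.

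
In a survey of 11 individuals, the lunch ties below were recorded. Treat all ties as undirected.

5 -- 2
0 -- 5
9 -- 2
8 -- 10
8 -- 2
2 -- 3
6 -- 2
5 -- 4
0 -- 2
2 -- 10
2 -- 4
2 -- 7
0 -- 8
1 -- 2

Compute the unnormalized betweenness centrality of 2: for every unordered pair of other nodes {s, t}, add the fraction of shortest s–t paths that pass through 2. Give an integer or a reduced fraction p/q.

Pairs whose geodesics pass through 2 — 10–5: 1; 10–4: 1; 10–0: 1/2; 10–9: 1; 10–6: 1; 10–3: 1; 10–1: 1; 10–7: 1; 5–8: 1/2; 5–9: 1; 5–6: 1; 5–3: 1; 5–1: 1; 5–7: 1 … (+27 more pairs).
All other pairs contribute 0.
Summing the contributions gives betweenness(2) = 79/2.

79/2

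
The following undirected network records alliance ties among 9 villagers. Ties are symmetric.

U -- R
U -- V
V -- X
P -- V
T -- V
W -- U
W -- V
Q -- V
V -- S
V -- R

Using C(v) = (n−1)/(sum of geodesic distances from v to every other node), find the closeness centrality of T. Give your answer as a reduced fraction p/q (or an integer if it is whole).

Distances from T: P:2, Q:2, R:2, S:2, U:2, V:1, W:2, X:2. Sum = 15.
n = 9, so closeness = 8/15.

8/15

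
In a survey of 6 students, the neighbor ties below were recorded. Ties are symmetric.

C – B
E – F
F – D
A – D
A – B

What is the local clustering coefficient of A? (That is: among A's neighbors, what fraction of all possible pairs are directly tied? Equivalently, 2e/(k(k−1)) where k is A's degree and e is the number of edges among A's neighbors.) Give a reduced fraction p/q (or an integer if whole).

0

A's neighbors: B and D (k = 2).
Possible neighbor pairs: C(2,2) = 1. Edges among them: none → e = 0.
Clustering(A) = 0/1.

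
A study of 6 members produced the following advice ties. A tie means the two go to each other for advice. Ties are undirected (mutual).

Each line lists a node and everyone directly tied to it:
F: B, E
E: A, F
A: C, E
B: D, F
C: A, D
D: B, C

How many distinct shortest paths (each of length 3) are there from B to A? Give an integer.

The shortest distance is 3. The length-3 paths are: B–D–C–A; B–F–E–A.
That gives 2 distinct shortest paths.

2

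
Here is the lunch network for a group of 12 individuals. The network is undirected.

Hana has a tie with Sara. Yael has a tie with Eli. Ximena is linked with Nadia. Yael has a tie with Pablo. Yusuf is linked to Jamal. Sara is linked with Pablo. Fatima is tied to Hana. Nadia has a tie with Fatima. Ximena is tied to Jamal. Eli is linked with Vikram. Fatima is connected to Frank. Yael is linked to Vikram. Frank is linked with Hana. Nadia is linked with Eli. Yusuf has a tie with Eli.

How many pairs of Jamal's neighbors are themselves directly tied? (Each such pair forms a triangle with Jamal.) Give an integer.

0

Jamal's neighbors are Ximena and Yusuf, but none of them are tied to each other, so no triangle contains Jamal.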